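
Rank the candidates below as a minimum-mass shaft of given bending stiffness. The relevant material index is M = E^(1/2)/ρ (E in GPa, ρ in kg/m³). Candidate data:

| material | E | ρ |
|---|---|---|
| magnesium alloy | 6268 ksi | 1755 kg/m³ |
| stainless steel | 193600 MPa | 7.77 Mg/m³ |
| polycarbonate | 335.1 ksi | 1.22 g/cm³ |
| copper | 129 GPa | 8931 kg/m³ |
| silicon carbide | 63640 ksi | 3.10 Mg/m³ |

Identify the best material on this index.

silicon carbide

Convert each candidate to consistent units, then evaluate M:
  magnesium alloy: E = 43.22 GPa, ρ = 1755 kg/m³
  stainless steel: E = 193.6 GPa, ρ = 7770 kg/m³
  polycarbonate: E = 2.310 GPa, ρ = 1220 kg/m³
  copper: E = 129.0 GPa, ρ = 8931 kg/m³
  silicon carbide: E = 438.8 GPa, ρ = 3100 kg/m³
  silicon carbide: M = 6.76×10⁻³
  magnesium alloy: M = 3.75×10⁻³
  stainless steel: M = 1.79×10⁻³
  copper: M = 1.27×10⁻³
  polycarbonate: M = 1.25×10⁻³
Highest index: silicon carbide.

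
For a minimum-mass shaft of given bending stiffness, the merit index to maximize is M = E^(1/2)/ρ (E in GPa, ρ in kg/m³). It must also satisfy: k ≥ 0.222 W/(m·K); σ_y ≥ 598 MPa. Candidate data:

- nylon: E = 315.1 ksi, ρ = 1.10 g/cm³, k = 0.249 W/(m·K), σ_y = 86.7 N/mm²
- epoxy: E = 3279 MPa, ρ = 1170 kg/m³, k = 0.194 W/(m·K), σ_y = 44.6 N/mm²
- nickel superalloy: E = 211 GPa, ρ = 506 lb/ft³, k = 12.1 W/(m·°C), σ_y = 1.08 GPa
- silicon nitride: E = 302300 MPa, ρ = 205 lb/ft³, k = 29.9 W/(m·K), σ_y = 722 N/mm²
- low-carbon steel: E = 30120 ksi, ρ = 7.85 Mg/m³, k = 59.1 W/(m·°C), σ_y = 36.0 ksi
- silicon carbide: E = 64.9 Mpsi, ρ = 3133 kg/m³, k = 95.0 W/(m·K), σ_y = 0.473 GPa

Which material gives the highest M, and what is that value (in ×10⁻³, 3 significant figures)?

silicon nitride, M = 5.29×10⁻³

Screen on constraints: k ≥ 0.222 W/(m·K); σ_y ≥ 598 MPa. Survivors: nickel superalloy, silicon nitride.
Normalizing units and computing the index:
  nickel superalloy: E = 211.0 GPa, ρ = 8105 kg/m³
  silicon nitride: E = 302.3 GPa, ρ = 3284 kg/m³
  silicon nitride: M = 5.29×10⁻³
  nickel superalloy: M = 1.79×10⁻³
The maximum is for silicon nitride.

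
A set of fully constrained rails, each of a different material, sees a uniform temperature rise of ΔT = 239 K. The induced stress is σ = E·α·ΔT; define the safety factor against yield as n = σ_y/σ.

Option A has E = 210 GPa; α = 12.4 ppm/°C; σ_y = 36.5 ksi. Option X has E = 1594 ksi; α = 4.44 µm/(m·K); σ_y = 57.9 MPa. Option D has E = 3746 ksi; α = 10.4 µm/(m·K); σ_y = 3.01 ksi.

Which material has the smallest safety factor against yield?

Per material, after unit conversion:
  option A: E = 210.0, α = 12.4, σ_y = 251.7 → σ = 622 MPa, n = 0.404
  option X: E = 10.99, α = 4.44, σ_y = 57.90 → σ = 11.7 MPa, n = 4.96
  option D: E = 25.83, α = 10.4, σ_y = 20.75 → σ = 64.2 MPa, n = 0.323
The minimum is option D at n = 0.323.

option D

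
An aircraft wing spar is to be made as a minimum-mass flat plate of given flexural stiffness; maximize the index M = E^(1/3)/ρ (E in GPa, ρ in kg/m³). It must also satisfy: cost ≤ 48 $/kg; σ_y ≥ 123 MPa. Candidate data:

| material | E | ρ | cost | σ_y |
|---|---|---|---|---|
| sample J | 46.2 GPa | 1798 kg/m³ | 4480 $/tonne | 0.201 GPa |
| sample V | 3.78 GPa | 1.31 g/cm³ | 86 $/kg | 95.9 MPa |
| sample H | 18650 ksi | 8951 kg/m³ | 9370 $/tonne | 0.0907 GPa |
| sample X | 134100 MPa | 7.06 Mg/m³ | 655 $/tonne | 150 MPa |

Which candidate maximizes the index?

sample J

Screen on constraints: cost ≤ 48 $/kg; σ_y ≥ 123 MPa. Survivors: sample J, sample X.
After converting to SI:
  sample J: E = 46.20 GPa, ρ = 1798 kg/m³
  sample X: E = 134.1 GPa, ρ = 7060 kg/m³
  sample J: M = 2.00×10⁻³
  sample X: M = 0.725×10⁻³
Highest index: sample J.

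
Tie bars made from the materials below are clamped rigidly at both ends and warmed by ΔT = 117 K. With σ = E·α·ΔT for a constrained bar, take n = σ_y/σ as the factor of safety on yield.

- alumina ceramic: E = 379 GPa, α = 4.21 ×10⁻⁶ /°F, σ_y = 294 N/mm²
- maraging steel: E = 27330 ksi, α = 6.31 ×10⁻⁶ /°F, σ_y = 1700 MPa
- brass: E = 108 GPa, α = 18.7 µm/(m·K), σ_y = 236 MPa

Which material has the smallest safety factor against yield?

Converting E to GPa, α to ×10⁻⁶/K, σ_y to MPa, then σ and n for each:
  alumina ceramic: E = 379.0, α = 7.58, σ_y = 294.0 → σ = 336 MPa, n = 0.875
  maraging steel: E = 188.4, α = 11.4, σ_y = 1700 → σ = 250 MPa, n = 6.79
  brass: E = 108.0, α = 18.7, σ_y = 236.0 → σ = 236 MPa, n = 0.999
Smallest n: alumina ceramic with n = 0.875.

alumina ceramic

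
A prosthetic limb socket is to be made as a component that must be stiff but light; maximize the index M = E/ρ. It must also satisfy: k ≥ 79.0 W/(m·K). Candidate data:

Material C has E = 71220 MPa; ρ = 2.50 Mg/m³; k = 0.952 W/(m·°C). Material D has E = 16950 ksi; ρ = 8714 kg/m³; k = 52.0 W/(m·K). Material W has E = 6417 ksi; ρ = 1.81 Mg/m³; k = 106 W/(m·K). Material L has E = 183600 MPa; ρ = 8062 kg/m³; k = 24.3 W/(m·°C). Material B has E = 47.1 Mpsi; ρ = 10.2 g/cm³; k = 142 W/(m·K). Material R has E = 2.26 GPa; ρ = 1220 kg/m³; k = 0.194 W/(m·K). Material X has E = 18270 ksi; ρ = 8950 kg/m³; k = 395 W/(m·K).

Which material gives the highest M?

material B

Screen on constraints: k ≥ 79.0 W/(m·K). Survivors: material W, material B, material X.
After converting to SI:
  material W: E = 44.24 GPa, ρ = 1810 kg/m³
  material B: E = 324.7 GPa, ρ = 10200 kg/m³
  material X: E = 126.0 GPa, ρ = 8950 kg/m³
  material B: M = 31.8 MN·m/kg
  material W: M = 24.4 MN·m/kg
  material X: M = 14.1 MN·m/kg
The maximum is for material B.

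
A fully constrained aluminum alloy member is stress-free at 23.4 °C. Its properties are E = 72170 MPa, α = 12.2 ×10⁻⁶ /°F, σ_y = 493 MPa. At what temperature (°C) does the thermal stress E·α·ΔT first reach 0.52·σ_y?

E = 72170 MPa = 72.17 GPa.
α = 12.2×10⁻⁶/°F × 9/5 = 22.0×10⁻⁶/K.
E·α·ΔT = 256.4 MPa ⇒ ΔT = 256.4 / (72.17×10³ × 22.0×10⁻⁶) = 161.8 K.
T = 23.4 + 161.8 = 185.2 °C.

185 °C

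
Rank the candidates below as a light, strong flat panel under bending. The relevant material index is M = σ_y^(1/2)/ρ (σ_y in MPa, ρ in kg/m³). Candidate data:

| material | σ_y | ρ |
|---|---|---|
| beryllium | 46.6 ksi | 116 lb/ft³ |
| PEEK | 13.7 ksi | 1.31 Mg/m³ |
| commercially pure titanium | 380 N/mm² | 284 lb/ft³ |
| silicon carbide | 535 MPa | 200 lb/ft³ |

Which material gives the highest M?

Normalizing units and computing the index:
  beryllium: σ_y = 321.3 MPa, ρ = 1858 kg/m³
  PEEK: σ_y = 94.46 MPa, ρ = 1310 kg/m³
  commercially pure titanium: σ_y = 380.0 MPa, ρ = 4549 kg/m³
  silicon carbide: σ_y = 535.0 MPa, ρ = 3204 kg/m³
  beryllium: M = 9.65×10⁻³
  PEEK: M = 7.42×10⁻³
  silicon carbide: M = 7.22×10⁻³
  commercially pure titanium: M = 4.29×10⁻³
Highest index: beryllium.

beryllium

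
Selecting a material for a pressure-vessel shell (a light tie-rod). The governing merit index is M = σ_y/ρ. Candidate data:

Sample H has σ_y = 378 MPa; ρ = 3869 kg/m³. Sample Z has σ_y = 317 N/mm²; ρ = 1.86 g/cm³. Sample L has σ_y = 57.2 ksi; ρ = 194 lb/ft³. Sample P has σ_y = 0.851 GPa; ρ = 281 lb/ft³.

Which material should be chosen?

sample P

Convert each candidate to consistent units, then evaluate M:
  sample H: σ_y = 378.0 MPa, ρ = 3869 kg/m³
  sample Z: σ_y = 317.0 MPa, ρ = 1860 kg/m³
  sample L: σ_y = 394.4 MPa, ρ = 3108 kg/m³
  sample P: σ_y = 851.0 MPa, ρ = 4501 kg/m³
  sample P: M = 189 kN·m/kg
  sample Z: M = 170 kN·m/kg
  sample L: M = 127 kN·m/kg
  sample H: M = 97.7 kN·m/kg
The maximum is for sample P.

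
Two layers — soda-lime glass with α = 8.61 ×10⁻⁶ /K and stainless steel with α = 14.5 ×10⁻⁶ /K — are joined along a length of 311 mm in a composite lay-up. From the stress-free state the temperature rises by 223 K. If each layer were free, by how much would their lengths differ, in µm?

Δα = |8.61 − 14.5|×10⁻⁶/K = 5.89×10⁻⁶/K.
ΔL_mismatch = Δα·L·ΔT = 5.89×10⁻⁶ × 311.0 mm × 223.0 K = 408 µm.

408 µm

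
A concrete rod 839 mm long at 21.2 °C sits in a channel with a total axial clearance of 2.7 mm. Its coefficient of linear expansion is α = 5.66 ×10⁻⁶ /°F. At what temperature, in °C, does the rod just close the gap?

337 °C

α = 5.66×10⁻⁶/°F × 9/5 = 10.2×10⁻⁶/K.
α·L₀·ΔT = 2.7 mm ⇒ ΔT = 2.7 / (10.2×10⁻⁶ × 839.0) = 315.9 K.
T = 21.2 + 315.9 = 337.1 °C.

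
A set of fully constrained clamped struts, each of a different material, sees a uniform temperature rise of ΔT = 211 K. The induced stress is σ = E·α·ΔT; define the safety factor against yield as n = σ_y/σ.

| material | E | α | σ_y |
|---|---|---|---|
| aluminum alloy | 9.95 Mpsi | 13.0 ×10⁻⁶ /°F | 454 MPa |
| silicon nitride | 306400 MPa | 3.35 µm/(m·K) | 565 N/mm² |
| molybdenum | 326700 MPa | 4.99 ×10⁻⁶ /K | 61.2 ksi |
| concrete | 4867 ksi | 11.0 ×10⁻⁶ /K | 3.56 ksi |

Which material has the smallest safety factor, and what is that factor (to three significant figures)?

Per material, after unit conversion:
  aluminum alloy: E = 68.60, α = 23.4, σ_y = 454.0 → σ = 339 MPa, n = 1.34
  silicon nitride: E = 306.4, α = 3.35, σ_y = 565.0 → σ = 217 MPa, n = 2.61
  molybdenum: E = 326.7, α = 4.99, σ_y = 422.0 → σ = 344 MPa, n = 1.23
  concrete: E = 33.56, α = 11.0, σ_y = 24.55 → σ = 77.9 MPa, n = 0.315
Smallest n: concrete with n = 0.315.

concrete, n = 0.315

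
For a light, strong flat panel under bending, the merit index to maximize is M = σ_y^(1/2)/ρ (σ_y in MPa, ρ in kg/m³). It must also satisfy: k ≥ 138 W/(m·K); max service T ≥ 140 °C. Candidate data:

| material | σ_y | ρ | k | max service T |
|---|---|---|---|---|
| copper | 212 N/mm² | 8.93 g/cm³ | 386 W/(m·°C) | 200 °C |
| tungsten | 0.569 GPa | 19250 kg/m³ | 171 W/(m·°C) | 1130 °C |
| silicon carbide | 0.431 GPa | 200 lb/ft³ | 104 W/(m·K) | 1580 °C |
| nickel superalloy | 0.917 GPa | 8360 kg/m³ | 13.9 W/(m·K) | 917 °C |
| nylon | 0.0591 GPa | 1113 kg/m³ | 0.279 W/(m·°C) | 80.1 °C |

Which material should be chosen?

copper

Screen on constraints: k ≥ 138 W/(m·K); max service T ≥ 140 °C. Survivors: copper, tungsten.
In SI units:
  copper: σ_y = 212.0 MPa, ρ = 8930 kg/m³
  tungsten: σ_y = 569.0 MPa, ρ = 19250 kg/m³
  copper: M = 1.63×10⁻³
  tungsten: M = 1.24×10⁻³
Copper has the largest M.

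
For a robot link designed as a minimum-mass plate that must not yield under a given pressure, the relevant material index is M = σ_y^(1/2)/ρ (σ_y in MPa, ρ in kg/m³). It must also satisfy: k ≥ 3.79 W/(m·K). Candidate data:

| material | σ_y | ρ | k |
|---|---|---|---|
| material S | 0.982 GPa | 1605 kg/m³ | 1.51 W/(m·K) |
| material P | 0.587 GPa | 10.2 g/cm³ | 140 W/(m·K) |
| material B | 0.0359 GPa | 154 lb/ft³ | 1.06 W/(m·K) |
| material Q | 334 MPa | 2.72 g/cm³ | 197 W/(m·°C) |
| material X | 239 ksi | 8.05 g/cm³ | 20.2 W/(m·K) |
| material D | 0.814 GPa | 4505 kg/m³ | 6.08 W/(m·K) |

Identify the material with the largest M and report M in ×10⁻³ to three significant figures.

Screen on constraints: k ≥ 3.79 W/(m·K). Survivors: material P, material Q, material X, material D.
Normalizing units and computing the index:
  material P: σ_y = 587.0 MPa, ρ = 10200 kg/m³
  material Q: σ_y = 334.0 MPa, ρ = 2720 kg/m³
  material X: σ_y = 1648 MPa, ρ = 8050 kg/m³
  material D: σ_y = 814.0 MPa, ρ = 4505 kg/m³
  material Q: M = 6.72×10⁻³
  material D: M = 6.33×10⁻³
  material X: M = 5.04×10⁻³
  material P: M = 2.38×10⁻³
Material Q ranks first.

material Q, M = 6.72×10⁻³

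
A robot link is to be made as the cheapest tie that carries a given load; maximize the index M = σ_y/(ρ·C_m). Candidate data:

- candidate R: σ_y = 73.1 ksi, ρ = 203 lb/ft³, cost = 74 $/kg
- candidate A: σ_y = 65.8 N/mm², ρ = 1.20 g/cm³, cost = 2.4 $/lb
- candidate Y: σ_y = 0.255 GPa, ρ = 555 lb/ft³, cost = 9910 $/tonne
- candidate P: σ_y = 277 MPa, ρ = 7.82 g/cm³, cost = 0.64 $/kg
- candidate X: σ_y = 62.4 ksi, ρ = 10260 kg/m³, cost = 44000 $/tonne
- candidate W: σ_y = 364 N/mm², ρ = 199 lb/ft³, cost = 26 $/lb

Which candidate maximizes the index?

In SI units:
  candidate R: σ_y = 504.0 MPa, ρ = 3252 kg/m³, cost = 74.00 $/kg
  candidate A: σ_y = 65.80 MPa, ρ = 1200 kg/m³, cost = 5.291 $/kg
  candidate Y: σ_y = 255.0 MPa, ρ = 8890 kg/m³, cost = 9.910 $/kg
  candidate P: σ_y = 277.0 MPa, ρ = 7820 kg/m³, cost = 0.6400 $/kg
  candidate X: σ_y = 430.2 MPa, ρ = 10260 kg/m³, cost = 44.00 $/kg
  candidate W: σ_y = 364.0 MPa, ρ = 3188 kg/m³, cost = 57.32 $/kg
  candidate P: M = 55.3 kN·m per $
  candidate A: M = 10.4 kN·m per $
  candidate Y: M = 2.89 kN·m per $
  candidate R: M = 2.09 kN·m per $
  candidate W: M = 1.99 kN·m per $
  candidate X: M = 0.953 kN·m per $
Highest index: candidate P.

candidate P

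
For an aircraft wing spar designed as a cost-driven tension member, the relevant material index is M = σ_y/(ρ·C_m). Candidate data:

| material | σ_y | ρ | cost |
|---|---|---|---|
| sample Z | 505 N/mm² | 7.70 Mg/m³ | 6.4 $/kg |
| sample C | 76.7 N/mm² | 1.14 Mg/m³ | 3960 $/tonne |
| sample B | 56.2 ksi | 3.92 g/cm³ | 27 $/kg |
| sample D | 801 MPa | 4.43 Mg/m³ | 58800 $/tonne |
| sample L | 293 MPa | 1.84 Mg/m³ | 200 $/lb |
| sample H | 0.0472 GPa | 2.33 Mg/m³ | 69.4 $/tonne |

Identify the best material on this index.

sample H

Putting every candidate on a common basis:
  sample Z: σ_y = 505.0 MPa, ρ = 7700 kg/m³, cost = 6.400 $/kg
  sample C: σ_y = 76.70 MPa, ρ = 1140 kg/m³, cost = 3.960 $/kg
  sample B: σ_y = 387.5 MPa, ρ = 3920 kg/m³, cost = 27.00 $/kg
  sample D: σ_y = 801.0 MPa, ρ = 4430 kg/m³, cost = 58.80 $/kg
  sample L: σ_y = 293.0 MPa, ρ = 1840 kg/m³, cost = 440.9 $/kg
  sample H: σ_y = 47.20 MPa, ρ = 2330 kg/m³, cost = 0.06940 $/kg
  sample H: M = 292 kN·m per $
  sample C: M = 17.0 kN·m per $
  sample Z: M = 10.2 kN·m per $
  sample B: M = 3.66 kN·m per $
  sample D: M = 3.08 kN·m per $
  sample L: M = 0.361 kN·m per $
Sample H has the largest M.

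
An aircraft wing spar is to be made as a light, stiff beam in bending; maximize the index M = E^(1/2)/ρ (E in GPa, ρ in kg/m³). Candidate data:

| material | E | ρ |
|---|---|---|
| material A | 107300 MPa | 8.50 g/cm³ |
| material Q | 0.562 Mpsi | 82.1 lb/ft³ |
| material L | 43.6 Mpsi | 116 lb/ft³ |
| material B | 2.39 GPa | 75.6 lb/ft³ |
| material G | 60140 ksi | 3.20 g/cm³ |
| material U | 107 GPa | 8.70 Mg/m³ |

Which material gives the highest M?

material L

After converting to SI:
  material A: E = 107.3 GPa, ρ = 8500 kg/m³
  material Q: E = 3.875 GPa, ρ = 1315 kg/m³
  material L: E = 300.6 GPa, ρ = 1858 kg/m³
  material B: E = 2.390 GPa, ρ = 1211 kg/m³
  material G: E = 414.7 GPa, ρ = 3200 kg/m³
  material U: E = 107.0 GPa, ρ = 8700 kg/m³
  material L: M = 9.33×10⁻³
  material G: M = 6.36×10⁻³
  material Q: M = 1.50×10⁻³
  material B: M = 1.28×10⁻³
  material A: M = 1.22×10⁻³
  material U: M = 1.19×10⁻³
Material L ranks first.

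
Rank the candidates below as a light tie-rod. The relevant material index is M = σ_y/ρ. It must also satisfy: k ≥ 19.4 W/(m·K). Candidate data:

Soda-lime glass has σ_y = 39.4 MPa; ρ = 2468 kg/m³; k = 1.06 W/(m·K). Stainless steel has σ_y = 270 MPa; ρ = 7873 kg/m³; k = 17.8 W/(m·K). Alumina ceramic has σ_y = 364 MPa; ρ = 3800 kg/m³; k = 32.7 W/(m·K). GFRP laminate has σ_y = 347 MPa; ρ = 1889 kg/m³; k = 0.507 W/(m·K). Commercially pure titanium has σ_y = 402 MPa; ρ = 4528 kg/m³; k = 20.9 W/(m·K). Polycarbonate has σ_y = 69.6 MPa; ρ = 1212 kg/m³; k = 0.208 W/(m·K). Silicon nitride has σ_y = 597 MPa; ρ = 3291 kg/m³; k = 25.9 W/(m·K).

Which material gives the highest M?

silicon nitride

Screen on constraints: k ≥ 19.4 W/(m·K). Survivors: alumina ceramic, commercially pure titanium, silicon nitride.
Evaluate M for each candidate:
  silicon nitride: M = 181 kN·m/kg
  alumina ceramic: M = 95.8 kN·m/kg
  commercially pure titanium: M = 88.8 kN·m/kg
Silicon nitride ranks first.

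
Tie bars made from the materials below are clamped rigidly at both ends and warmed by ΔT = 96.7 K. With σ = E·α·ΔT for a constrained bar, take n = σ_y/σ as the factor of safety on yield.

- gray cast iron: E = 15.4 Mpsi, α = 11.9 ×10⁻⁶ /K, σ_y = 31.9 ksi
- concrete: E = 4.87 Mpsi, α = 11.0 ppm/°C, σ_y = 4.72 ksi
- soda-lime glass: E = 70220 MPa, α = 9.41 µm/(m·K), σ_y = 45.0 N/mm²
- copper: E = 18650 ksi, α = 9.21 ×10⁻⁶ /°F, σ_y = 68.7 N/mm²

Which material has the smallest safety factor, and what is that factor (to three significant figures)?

Per material, after unit conversion:
  gray cast iron: E = 106.2, α = 11.9, σ_y = 219.9 → σ = 122 MPa, n = 1.80
  concrete: E = 33.58, α = 11.0, σ_y = 32.54 → σ = 35.7 MPa, n = 0.911
  soda-lime glass: E = 70.22, α = 9.41, σ_y = 45.00 → σ = 63.9 MPa, n = 0.704
  copper: E = 128.6, α = 16.6, σ_y = 68.70 → σ = 206 MPa, n = 0.333
Smallest n: copper with n = 0.333.

copper, n = 0.333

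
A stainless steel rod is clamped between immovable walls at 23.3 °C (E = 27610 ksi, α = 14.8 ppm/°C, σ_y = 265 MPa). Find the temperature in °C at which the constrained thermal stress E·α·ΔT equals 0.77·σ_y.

E = 27610 ksi = 190.4 GPa.
E·α·ΔT = 204.1 MPa ⇒ ΔT = 204.1 / (190.4×10³ × 14.8×10⁻⁶) = 72.43 K.
T = 23.3 + 72.43 = 95.73 °C.

95.7 °C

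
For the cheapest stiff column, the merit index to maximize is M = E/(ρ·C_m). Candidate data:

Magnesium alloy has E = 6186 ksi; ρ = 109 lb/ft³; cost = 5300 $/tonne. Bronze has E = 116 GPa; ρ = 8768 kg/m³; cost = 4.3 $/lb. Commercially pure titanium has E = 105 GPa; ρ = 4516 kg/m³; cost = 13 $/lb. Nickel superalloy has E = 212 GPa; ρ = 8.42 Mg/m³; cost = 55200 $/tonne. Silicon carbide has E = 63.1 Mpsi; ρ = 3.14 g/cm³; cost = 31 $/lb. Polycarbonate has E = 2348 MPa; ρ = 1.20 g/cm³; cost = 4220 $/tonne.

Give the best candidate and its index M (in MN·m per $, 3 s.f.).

After converting to SI:
  magnesium alloy: E = 42.65 GPa, ρ = 1746 kg/m³, cost = 5.300 $/kg
  bronze: E = 116.0 GPa, ρ = 8768 kg/m³, cost = 9.480 $/kg
  commercially pure titanium: E = 105.0 GPa, ρ = 4516 kg/m³, cost = 28.66 $/kg
  nickel superalloy: E = 212.0 GPa, ρ = 8420 kg/m³, cost = 55.20 $/kg
  silicon carbide: E = 435.1 GPa, ρ = 3140 kg/m³, cost = 68.34 $/kg
  polycarbonate: E = 2.348 GPa, ρ = 1200 kg/m³, cost = 4.220 $/kg
  magnesium alloy: M = 4.61 MN·m per $
  silicon carbide: M = 2.03 MN·m per $
  bronze: M = 1.40 MN·m per $
  commercially pure titanium: M = 0.811 MN·m per $
  polycarbonate: M = 0.464 MN·m per $
  nickel superalloy: M = 0.456 MN·m per $
Magnesium alloy ranks first.

magnesium alloy, M = 4.61 MN·m per $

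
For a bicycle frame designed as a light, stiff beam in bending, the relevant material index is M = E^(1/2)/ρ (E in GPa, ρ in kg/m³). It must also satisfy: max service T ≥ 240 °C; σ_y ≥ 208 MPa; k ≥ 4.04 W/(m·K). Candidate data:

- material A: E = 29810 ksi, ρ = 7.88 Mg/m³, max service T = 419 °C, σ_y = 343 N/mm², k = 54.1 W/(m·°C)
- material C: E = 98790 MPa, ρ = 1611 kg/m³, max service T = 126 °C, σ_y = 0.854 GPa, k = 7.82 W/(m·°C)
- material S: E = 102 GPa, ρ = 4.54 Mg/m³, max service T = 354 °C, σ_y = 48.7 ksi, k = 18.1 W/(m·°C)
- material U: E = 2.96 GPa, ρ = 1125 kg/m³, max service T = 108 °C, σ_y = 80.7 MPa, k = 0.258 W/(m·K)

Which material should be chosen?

material S

Screen on constraints: max service T ≥ 240 °C; σ_y ≥ 208 MPa; k ≥ 4.04 W/(m·K). Survivors: material A, material S.
After converting to SI:
  material A: E = 205.5 GPa, ρ = 7880 kg/m³
  material S: E = 102.0 GPa, ρ = 4540 kg/m³
  material S: M = 2.22×10⁻³
  material A: M = 1.82×10⁻³
Material S ranks first.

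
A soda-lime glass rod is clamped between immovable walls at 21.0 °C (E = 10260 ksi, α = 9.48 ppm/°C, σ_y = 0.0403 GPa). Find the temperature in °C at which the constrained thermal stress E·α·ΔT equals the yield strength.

81.1 °C

E = 10260 ksi = 70.74 GPa.
σ_y = 0.0403 GPa = 40.30 MPa.
E·α·ΔT = 40.30 MPa ⇒ ΔT = 40.30 / (70.74×10³ × 9.48×10⁻⁶) = 60.09 K.
T = 21.0 + 60.09 = 81.09 °C.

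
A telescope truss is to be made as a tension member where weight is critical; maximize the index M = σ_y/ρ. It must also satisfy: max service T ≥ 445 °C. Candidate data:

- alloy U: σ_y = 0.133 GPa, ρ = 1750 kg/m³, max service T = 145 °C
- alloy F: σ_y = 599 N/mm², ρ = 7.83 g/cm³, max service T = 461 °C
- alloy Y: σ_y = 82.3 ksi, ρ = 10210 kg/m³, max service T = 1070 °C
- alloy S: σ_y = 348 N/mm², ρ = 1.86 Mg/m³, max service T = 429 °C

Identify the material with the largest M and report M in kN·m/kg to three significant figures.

alloy F, M = 76.5 kN·m/kg

Screen on constraints: max service T ≥ 445 °C. Survivors: alloy F, alloy Y.
Putting every candidate on a common basis:
  alloy F: σ_y = 599.0 MPa, ρ = 7830 kg/m³
  alloy Y: σ_y = 567.4 MPa, ρ = 10210 kg/m³
  alloy F: M = 76.5 kN·m/kg
  alloy Y: M = 55.6 kN·m/kg
Alloy F has the largest M.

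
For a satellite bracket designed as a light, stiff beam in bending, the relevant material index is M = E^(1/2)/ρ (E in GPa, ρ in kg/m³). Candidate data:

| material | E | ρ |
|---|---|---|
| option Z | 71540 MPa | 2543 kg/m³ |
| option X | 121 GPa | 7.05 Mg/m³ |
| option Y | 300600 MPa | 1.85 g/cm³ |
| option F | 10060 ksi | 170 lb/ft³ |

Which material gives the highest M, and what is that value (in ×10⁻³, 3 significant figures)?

Normalizing units and computing the index:
  option Z: E = 71.54 GPa, ρ = 2543 kg/m³
  option X: E = 121.0 GPa, ρ = 7050 kg/m³
  option Y: E = 300.6 GPa, ρ = 1850 kg/m³
  option F: E = 69.36 GPa, ρ = 2723 kg/m³
  option Y: M = 9.37×10⁻³
  option Z: M = 3.33×10⁻³
  option F: M = 3.06×10⁻³
  option X: M = 1.56×10⁻³
The maximum is for option Y.

option Y, M = 9.37×10⁻³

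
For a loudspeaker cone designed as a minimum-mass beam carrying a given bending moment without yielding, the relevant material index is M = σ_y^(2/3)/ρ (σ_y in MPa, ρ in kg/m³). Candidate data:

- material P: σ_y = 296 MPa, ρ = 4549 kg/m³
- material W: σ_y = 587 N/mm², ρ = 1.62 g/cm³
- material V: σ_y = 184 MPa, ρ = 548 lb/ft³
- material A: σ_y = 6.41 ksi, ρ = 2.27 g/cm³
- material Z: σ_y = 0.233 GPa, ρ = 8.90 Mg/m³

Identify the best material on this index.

material W

Normalizing units and computing the index:
  material P: σ_y = 296.0 MPa, ρ = 4549 kg/m³
  material W: σ_y = 587.0 MPa, ρ = 1620 kg/m³
  material V: σ_y = 184.0 MPa, ρ = 8778 kg/m³
  material A: σ_y = 44.20 MPa, ρ = 2270 kg/m³
  material Z: σ_y = 233.0 MPa, ρ = 8900 kg/m³
  material W: M = 43.3×10⁻³
  material P: M = 9.76×10⁻³
  material A: M = 5.51×10⁻³
  material Z: M = 4.25×10⁻³
  material V: M = 3.69×10⁻³
Material W ranks first.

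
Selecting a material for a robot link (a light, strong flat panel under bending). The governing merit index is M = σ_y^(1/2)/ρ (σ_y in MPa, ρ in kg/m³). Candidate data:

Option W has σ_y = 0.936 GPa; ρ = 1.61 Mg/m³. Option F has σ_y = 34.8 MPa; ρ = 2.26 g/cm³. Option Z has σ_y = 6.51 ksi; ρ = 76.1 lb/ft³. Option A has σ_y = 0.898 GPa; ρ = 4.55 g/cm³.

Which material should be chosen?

option W

Normalizing units and computing the index:
  option W: σ_y = 936.0 MPa, ρ = 1610 kg/m³
  option F: σ_y = 34.80 MPa, ρ = 2260 kg/m³
  option Z: σ_y = 44.88 MPa, ρ = 1219 kg/m³
  option A: σ_y = 898.0 MPa, ρ = 4550 kg/m³
  option W: M = 19.0×10⁻³
  option A: M = 6.59×10⁻³
  option Z: M = 5.50×10⁻³
  option F: M = 2.61×10⁻³
Option W ranks first.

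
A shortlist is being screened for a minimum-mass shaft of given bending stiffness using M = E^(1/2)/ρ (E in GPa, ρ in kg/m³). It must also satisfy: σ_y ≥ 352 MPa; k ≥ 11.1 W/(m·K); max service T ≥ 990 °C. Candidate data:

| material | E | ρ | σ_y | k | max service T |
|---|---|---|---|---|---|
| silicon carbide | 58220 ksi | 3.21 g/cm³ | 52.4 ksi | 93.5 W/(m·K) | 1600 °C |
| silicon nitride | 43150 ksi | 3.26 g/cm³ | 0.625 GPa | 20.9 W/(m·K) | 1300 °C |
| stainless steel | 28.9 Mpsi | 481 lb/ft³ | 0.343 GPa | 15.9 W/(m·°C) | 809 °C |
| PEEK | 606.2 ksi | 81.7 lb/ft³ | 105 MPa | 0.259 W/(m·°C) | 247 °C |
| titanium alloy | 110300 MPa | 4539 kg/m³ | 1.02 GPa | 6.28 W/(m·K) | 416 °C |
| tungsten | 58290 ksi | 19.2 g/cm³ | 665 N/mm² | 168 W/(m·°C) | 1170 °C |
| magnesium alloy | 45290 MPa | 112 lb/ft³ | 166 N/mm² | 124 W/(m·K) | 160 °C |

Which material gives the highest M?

Screen on constraints: σ_y ≥ 352 MPa; k ≥ 11.1 W/(m·K); max service T ≥ 990 °C. Survivors: silicon carbide, silicon nitride, tungsten.
In SI units:
  silicon carbide: E = 401.4 GPa, ρ = 3210 kg/m³
  silicon nitride: E = 297.5 GPa, ρ = 3260 kg/m³
  tungsten: E = 401.9 GPa, ρ = 19200 kg/m³
  silicon carbide: M = 6.24×10⁻³
  silicon nitride: M = 5.29×10⁻³
  tungsten: M = 1.04×10⁻³
Highest index: silicon carbide.

silicon carbide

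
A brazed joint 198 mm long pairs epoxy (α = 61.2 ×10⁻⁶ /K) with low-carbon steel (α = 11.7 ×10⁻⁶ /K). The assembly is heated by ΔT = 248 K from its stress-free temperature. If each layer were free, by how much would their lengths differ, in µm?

2430 µm

Δα = |61.2 − 11.7|×10⁻⁶/K = 49.5×10⁻⁶/K.
ΔL_mismatch = Δα·L·ΔT = 49.5×10⁻⁶ × 198.0 mm × 248.0 K = 2430 µm.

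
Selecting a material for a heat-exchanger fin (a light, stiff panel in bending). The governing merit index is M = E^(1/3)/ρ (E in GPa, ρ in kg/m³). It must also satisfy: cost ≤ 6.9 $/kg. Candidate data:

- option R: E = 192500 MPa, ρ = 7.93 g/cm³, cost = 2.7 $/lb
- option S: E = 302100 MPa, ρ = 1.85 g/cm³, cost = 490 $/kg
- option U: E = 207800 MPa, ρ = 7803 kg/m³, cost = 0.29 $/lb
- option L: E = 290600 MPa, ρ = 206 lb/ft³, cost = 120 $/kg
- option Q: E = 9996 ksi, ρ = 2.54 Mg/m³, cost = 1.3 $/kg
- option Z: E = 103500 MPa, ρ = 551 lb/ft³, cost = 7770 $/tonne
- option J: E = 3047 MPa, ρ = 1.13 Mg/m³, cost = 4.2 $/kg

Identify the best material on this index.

Screen on constraints: cost ≤ 6.9 $/kg. Survivors: option R, option U, option Q, option J.
After converting to SI:
  option R: E = 192.5 GPa, ρ = 7930 kg/m³
  option U: E = 207.8 GPa, ρ = 7803 kg/m³
  option Q: E = 68.92 GPa, ρ = 2540 kg/m³
  option J: E = 3.047 GPa, ρ = 1130 kg/m³
  option Q: M = 1.61×10⁻³
  option J: M = 1.28×10⁻³
  option U: M = 0.759×10⁻³
  option R: M = 0.728×10⁻³
Option Q ranks first.

option Q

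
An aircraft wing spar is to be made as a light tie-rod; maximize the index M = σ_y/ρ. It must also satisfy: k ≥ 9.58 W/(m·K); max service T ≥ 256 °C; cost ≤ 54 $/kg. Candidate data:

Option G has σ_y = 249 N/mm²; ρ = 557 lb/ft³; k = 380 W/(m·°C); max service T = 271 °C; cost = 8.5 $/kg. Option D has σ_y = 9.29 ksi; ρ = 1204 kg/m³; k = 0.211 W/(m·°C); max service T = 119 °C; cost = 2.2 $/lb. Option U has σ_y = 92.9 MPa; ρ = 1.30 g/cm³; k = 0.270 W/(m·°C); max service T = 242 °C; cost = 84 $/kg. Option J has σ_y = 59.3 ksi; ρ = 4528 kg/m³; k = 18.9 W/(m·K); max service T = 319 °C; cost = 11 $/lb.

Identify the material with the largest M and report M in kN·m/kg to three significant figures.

option J, M = 90.3 kN·m/kg

Screen on constraints: k ≥ 9.58 W/(m·K); max service T ≥ 256 °C; cost ≤ 54 $/kg. Survivors: option G, option J.
Normalizing units and computing the index:
  option G: σ_y = 249.0 MPa, ρ = 8922 kg/m³
  option J: σ_y = 408.9 MPa, ρ = 4528 kg/m³
  option J: M = 90.3 kN·m/kg
  option G: M = 27.9 kN·m/kg
The maximum is for option J.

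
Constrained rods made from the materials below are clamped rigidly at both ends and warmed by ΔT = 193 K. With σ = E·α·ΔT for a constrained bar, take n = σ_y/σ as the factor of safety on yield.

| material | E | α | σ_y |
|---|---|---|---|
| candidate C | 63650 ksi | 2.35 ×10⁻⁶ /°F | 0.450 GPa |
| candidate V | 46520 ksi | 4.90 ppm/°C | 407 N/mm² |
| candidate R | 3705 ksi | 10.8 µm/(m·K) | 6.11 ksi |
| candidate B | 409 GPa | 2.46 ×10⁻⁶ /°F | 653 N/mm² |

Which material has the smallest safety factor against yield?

candidate R

Per material, after unit conversion:
  candidate C: E = 438.9, α = 4.23, σ_y = 450.0 → σ = 358 MPa, n = 1.26
  candidate V: E = 320.7, α = 4.90, σ_y = 407.0 → σ = 303 MPa, n = 1.34
  candidate R: E = 25.55, α = 10.8, σ_y = 42.13 → σ = 53.2 MPa, n = 0.791
  candidate B: E = 409.0, α = 4.43, σ_y = 653.0 → σ = 350 MPa, n = 1.87
Smallest n: candidate R with n = 0.791.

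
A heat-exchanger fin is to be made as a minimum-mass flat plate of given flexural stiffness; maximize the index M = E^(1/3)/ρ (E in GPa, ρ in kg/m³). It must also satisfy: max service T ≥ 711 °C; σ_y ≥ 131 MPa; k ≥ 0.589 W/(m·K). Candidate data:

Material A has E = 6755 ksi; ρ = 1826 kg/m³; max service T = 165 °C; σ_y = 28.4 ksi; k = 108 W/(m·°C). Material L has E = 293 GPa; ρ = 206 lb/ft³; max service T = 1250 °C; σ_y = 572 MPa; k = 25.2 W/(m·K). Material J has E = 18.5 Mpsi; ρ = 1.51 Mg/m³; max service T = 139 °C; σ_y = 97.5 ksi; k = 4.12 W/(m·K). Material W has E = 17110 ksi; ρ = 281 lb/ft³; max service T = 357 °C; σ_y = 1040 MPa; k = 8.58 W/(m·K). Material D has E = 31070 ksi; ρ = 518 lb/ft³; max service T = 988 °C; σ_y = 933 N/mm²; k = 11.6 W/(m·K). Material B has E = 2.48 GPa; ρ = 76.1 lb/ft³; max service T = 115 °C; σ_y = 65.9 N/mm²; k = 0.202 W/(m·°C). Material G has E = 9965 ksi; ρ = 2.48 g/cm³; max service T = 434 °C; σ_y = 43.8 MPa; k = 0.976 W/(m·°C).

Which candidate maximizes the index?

Screen on constraints: max service T ≥ 711 °C; σ_y ≥ 131 MPa; k ≥ 0.589 W/(m·K). Survivors: material L, material D.
In SI units:
  material L: E = 293.0 GPa, ρ = 3300 kg/m³
  material D: E = 214.2 GPa, ρ = 8298 kg/m³
  material L: M = 2.01×10⁻³
  material D: M = 0.721×10⁻³
The maximum is for material L.

material L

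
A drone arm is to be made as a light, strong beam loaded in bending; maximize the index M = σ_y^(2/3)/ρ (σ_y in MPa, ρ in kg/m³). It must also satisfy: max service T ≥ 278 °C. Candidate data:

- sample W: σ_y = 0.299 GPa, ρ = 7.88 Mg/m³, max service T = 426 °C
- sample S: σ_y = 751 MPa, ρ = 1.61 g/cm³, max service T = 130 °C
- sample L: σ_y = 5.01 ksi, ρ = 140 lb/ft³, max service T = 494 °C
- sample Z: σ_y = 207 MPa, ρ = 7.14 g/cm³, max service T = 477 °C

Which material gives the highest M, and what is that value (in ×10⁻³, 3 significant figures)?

sample W, M = 5.67×10⁻³

Screen on constraints: max service T ≥ 278 °C. Survivors: sample W, sample L, sample Z.
Normalizing units and computing the index:
  sample W: σ_y = 299.0 MPa, ρ = 7880 kg/m³
  sample L: σ_y = 34.54 MPa, ρ = 2243 kg/m³
  sample Z: σ_y = 207.0 MPa, ρ = 7140 kg/m³
  sample W: M = 5.67×10⁻³
  sample Z: M = 4.90×10⁻³
  sample L: M = 4.73×10⁻³
Sample W has the largest M.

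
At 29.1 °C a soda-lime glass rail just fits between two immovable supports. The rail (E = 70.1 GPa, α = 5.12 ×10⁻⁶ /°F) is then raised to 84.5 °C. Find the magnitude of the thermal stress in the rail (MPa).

35.8 MPa

α = 5.12×10⁻⁶/°F × 9/5 = 9.22×10⁻⁶/K.
ΔT = 55.40 K. Constrained thermal stress σ = E·α·ΔT = 70.10×10³ MPa × 9.22×10⁻⁶ × 55.40 = 35.8 MPa (compressive).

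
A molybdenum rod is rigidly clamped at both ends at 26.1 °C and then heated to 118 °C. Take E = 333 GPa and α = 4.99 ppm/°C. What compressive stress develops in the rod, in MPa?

ΔT = 91.90 K. Constrained thermal stress σ = E·α·ΔT = 333.0×10³ MPa × 4.99×10⁻⁶ × 91.90 = 153 MPa (compressive).

153 MPa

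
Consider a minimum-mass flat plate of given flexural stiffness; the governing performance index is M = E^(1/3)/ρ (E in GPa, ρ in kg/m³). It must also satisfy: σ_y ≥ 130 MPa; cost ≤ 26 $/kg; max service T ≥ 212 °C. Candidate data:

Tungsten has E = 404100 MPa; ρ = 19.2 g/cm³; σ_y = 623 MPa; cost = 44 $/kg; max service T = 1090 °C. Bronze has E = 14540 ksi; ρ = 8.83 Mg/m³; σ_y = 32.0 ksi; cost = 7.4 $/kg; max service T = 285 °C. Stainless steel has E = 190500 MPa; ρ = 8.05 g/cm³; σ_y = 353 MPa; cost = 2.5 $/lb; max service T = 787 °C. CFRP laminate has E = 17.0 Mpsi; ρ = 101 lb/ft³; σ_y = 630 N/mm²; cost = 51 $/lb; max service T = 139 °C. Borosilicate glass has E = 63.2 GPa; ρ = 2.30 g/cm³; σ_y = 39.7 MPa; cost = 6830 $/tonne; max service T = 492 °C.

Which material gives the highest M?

stainless steel

Screen on constraints: σ_y ≥ 130 MPa; cost ≤ 26 $/kg; max service T ≥ 212 °C. Survivors: bronze, stainless steel.
Convert each candidate to consistent units, then evaluate M:
  bronze: E = 100.2 GPa, ρ = 8830 kg/m³
  stainless steel: E = 190.5 GPa, ρ = 8050 kg/m³
  stainless steel: M = 0.715×10⁻³
  bronze: M = 0.526×10⁻³
The maximum is for stainless steel.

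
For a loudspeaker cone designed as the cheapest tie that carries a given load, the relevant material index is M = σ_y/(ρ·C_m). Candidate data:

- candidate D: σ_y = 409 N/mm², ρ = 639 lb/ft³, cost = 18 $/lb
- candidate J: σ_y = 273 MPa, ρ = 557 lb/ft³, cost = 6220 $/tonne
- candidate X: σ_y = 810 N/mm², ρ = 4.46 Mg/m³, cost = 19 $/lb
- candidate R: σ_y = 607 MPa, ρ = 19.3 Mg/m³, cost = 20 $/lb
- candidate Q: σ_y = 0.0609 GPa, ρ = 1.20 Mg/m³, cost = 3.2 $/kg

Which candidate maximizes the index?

After converting to SI:
  candidate D: σ_y = 409.0 MPa, ρ = 10240 kg/m³, cost = 39.68 $/kg
  candidate J: σ_y = 273.0 MPa, ρ = 8922 kg/m³, cost = 6.220 $/kg
  candidate X: σ_y = 810.0 MPa, ρ = 4460 kg/m³, cost = 41.89 $/kg
  candidate R: σ_y = 607.0 MPa, ρ = 19300 kg/m³, cost = 44.09 $/kg
  candidate Q: σ_y = 60.90 MPa, ρ = 1200 kg/m³, cost = 3.200 $/kg
  candidate Q: M = 15.9 kN·m per $
  candidate J: M = 4.92 kN·m per $
  candidate X: M = 4.34 kN·m per $
  candidate D: M = 1.01 kN·m per $
  candidate R: M = 0.713 kN·m per $
Highest index: candidate Q.

candidate Q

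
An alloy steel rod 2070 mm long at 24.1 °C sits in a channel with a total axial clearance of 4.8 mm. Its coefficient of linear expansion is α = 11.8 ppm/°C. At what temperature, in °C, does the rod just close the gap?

α·L₀·ΔT = 4.8 mm ⇒ ΔT = 4.8 / (11.8×10⁻⁶ × 2070.0) = 196.5 K.
T = 24.1 + 196.5 = 220.6 °C.

221 °C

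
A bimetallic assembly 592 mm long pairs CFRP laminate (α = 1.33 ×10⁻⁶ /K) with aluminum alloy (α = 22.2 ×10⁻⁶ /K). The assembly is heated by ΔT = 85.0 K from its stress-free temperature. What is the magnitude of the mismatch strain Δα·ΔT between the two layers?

1.77×10⁻³

Δα = |1.33 − 22.2|×10⁻⁶/K = 20.9×10⁻⁶/K.
Mismatch strain = Δα·ΔT = 20.9×10⁻⁶ × 85.0 = 1.77×10⁻³.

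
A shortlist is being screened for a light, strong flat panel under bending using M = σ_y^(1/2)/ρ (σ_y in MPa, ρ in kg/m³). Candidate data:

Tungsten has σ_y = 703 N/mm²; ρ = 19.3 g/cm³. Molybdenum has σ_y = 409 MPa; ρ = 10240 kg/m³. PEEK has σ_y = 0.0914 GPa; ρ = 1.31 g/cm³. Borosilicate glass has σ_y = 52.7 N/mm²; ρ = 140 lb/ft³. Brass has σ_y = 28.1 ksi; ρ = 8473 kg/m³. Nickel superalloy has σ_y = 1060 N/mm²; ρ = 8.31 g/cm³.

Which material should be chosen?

Convert each candidate to consistent units, then evaluate M:
  tungsten: σ_y = 703.0 MPa, ρ = 19300 kg/m³
  molybdenum: σ_y = 409.0 MPa, ρ = 10240 kg/m³
  PEEK: σ_y = 91.40 MPa, ρ = 1310 kg/m³
  borosilicate glass: σ_y = 52.70 MPa, ρ = 2243 kg/m³
  brass: σ_y = 193.7 MPa, ρ = 8473 kg/m³
  nickel superalloy: σ_y = 1060 MPa, ρ = 8310 kg/m³
  PEEK: M = 7.30×10⁻³
  nickel superalloy: M = 3.92×10⁻³
  borosilicate glass: M = 3.24×10⁻³
  molybdenum: M = 1.97×10⁻³
  brass: M = 1.64×10⁻³
  tungsten: M = 1.37×10⁻³
Highest index: PEEK.

PEEK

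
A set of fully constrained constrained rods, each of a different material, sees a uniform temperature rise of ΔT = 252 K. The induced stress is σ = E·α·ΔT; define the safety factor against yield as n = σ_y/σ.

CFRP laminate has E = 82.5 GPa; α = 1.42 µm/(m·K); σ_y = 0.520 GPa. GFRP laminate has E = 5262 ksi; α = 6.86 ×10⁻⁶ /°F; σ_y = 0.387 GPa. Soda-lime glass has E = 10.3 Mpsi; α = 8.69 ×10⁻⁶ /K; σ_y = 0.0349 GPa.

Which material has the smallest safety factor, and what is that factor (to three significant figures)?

Converting E to GPa, α to ×10⁻⁶/K, σ_y to MPa, then σ and n for each:
  CFRP laminate: E = 82.50, α = 1.42, σ_y = 520.0 → σ = 29.5 MPa, n = 17.6
  GFRP laminate: E = 36.28, α = 12.3, σ_y = 387.0 → σ = 113 MPa, n = 3.43
  soda-lime glass: E = 71.02, α = 8.69, σ_y = 34.90 → σ = 156 MPa, n = 0.224
The minimum is soda-lime glass at n = 0.224.

soda-lime glass, n = 0.224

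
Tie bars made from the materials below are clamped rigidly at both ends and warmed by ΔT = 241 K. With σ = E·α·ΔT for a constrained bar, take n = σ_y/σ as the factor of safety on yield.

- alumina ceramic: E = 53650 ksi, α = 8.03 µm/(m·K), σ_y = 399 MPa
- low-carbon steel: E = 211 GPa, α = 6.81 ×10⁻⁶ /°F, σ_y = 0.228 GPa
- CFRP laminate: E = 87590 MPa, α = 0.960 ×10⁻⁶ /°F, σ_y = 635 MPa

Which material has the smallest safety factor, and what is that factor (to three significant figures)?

Per material, after unit conversion:
  alumina ceramic: E = 369.9, α = 8.03, σ_y = 399.0 → σ = 716 MPa, n = 0.557
  low-carbon steel: E = 211.0, α = 12.3, σ_y = 228.0 → σ = 623 MPa, n = 0.366
  CFRP laminate: E = 87.59, α = 1.73, σ_y = 635.0 → σ = 36.5 MPa, n = 17.4
Low-carbon steel has the lowest safety factor, n = 0.366.

low-carbon steel, n = 0.366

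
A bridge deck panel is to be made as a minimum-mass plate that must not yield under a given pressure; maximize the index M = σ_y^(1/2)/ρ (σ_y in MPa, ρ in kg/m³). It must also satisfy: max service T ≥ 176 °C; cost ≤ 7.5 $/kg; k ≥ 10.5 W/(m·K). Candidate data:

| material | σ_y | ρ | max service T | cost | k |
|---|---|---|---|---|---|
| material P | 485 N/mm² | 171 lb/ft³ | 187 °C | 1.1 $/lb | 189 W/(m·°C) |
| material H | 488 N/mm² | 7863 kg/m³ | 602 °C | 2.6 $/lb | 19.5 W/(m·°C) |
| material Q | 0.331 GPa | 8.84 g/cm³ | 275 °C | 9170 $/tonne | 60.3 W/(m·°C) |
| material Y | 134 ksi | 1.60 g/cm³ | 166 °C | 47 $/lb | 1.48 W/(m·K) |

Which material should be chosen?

material P

Screen on constraints: max service T ≥ 176 °C; cost ≤ 7.5 $/kg; k ≥ 10.5 W/(m·K). Survivors: material P, material H.
Convert each candidate to consistent units, then evaluate M:
  material P: σ_y = 485.0 MPa, ρ = 2739 kg/m³
  material H: σ_y = 488.0 MPa, ρ = 7863 kg/m³
  material P: M = 8.04×10⁻³
  material H: M = 2.81×10⁻³
The maximum is for material P.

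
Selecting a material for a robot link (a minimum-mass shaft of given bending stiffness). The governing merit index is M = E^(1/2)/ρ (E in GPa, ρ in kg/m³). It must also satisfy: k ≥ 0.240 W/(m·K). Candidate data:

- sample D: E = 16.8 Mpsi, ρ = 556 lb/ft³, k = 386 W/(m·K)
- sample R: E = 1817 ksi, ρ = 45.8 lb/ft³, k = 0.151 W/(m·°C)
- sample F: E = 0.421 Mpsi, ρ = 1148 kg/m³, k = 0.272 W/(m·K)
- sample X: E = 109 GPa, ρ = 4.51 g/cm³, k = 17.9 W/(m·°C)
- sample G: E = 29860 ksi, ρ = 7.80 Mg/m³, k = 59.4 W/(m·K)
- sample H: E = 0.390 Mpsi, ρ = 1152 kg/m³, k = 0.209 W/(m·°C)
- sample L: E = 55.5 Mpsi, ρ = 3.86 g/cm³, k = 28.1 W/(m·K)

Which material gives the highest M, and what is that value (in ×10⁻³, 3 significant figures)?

sample L, M = 5.07×10⁻³

Screen on constraints: k ≥ 0.240 W/(m·K). Survivors: sample D, sample F, sample X, sample G, sample L.
Putting every candidate on a common basis:
  sample D: E = 115.8 GPa, ρ = 8906 kg/m³
  sample F: E = 2.903 GPa, ρ = 1148 kg/m³
  sample X: E = 109.0 GPa, ρ = 4510 kg/m³
  sample G: E = 205.9 GPa, ρ = 7800 kg/m³
  sample L: E = 382.7 GPa, ρ = 3860 kg/m³
  sample L: M = 5.07×10⁻³
  sample X: M = 2.31×10⁻³
  sample G: M = 1.84×10⁻³
  sample F: M = 1.48×10⁻³
  sample D: M = 1.21×10⁻³
Highest index: sample L.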